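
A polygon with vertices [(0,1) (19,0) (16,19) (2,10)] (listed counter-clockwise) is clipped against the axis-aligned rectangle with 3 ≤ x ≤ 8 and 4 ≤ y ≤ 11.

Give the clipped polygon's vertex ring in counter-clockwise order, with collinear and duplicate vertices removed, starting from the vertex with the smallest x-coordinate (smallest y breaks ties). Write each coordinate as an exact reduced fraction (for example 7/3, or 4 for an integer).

Clipped polygon: [(3,4) (8,4) (8,11) (32/9,11) (3,149/14)]

1. After x ≥ 3: [(3,16/19) (19,0) (16,19) (3,149/14)]
2. After x ≤ 8: [(3,16/19) (8,11/19) (8,97/7) (3,149/14)]
3. After y ≥ 4: [(3,4) (8,4) (8,97/7) (3,149/14)]
4. After y ≤ 11: [(3,4) (8,4) (8,11) (32/9,11) (3,149/14)]
5. Canonical ring: [(3,4) (8,4) (8,11) (32/9,11) (3,149/14)]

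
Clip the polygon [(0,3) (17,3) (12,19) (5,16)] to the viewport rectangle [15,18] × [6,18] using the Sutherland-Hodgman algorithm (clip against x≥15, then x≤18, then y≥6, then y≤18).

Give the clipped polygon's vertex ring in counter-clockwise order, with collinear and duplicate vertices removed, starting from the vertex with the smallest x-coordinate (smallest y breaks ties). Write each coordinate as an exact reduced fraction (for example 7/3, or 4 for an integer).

Clipped polygon: [(15,6) (257/16,6) (15,47/5)]

1. After x ≥ 15: [(15,3) (17,3) (15,47/5)]
2. After x ≤ 18: [(15,3) (17,3) (15,47/5)]
3. After y ≥ 6: [(15,6) (257/16,6) (15,47/5)]
4. After y ≤ 18: [(15,6) (257/16,6) (15,47/5)]
5. Canonical ring: [(15,6) (257/16,6) (15,47/5)]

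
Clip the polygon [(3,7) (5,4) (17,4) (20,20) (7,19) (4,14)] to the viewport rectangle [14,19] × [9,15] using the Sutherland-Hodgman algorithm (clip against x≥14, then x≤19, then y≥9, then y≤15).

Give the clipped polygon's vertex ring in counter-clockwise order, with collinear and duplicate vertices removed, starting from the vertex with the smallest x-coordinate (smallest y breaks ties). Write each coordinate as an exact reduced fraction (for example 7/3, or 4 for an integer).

Clipped polygon: [(14,9) (287/16,9) (19,44/3) (19,15) (14,15)]

1. After x ≥ 14: [(14,4) (17,4) (20,20) (14,254/13)]
2. After x ≤ 19: [(14,4) (17,4) (19,44/3) (19,259/13) (14,254/13)]
3. After y ≥ 9: [(14,9) (287/16,9) (19,44/3) (19,259/13) (14,254/13)]
4. After y ≤ 15: [(14,15) (14,9) (287/16,9) (19,44/3) (19,15)]
5. Canonical ring: [(14,9) (287/16,9) (19,44/3) (19,15) (14,15)]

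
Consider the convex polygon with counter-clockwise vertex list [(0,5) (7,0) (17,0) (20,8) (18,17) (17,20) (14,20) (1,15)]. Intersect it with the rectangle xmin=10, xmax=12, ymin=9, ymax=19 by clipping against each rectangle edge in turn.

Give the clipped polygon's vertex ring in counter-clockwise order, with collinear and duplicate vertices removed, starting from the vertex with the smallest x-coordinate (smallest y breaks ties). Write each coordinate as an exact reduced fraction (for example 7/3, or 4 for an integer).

Clipped polygon: [(10,9) (12,9) (12,19) (57/5,19) (10,240/13)]

1. After x ≥ 10: [(10,0) (17,0) (20,8) (18,17) (17,20) (14,20) (10,240/13)]
2. After x ≤ 12: [(10,0) (12,0) (12,250/13) (10,240/13)]
3. After y ≥ 9: [(10,9) (12,9) (12,250/13) (10,240/13)]
4. After y ≤ 19: [(10,9) (12,9) (12,19) (57/5,19) (10,240/13)]
5. Canonical ring: [(10,9) (12,9) (12,19) (57/5,19) (10,240/13)]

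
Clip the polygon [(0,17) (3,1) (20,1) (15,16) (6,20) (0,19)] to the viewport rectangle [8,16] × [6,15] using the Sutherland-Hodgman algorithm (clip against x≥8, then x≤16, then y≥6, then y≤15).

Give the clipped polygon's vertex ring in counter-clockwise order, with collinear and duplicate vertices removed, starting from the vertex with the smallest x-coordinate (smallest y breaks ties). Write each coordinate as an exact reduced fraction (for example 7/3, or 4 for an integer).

Clipped polygon: [(8,6) (16,6) (16,13) (46/3,15) (8,15)]

1. After x ≥ 8: [(8,1) (20,1) (15,16) (8,172/9)]
2. After x ≤ 16: [(8,1) (16,1) (16,13) (15,16) (8,172/9)]
3. After y ≥ 6: [(8,6) (16,6) (16,13) (15,16) (8,172/9)]
4. After y ≤ 15: [(8,15) (8,6) (16,6) (16,13) (46/3,15)]
5. Canonical ring: [(8,6) (16,6) (16,13) (46/3,15) (8,15)]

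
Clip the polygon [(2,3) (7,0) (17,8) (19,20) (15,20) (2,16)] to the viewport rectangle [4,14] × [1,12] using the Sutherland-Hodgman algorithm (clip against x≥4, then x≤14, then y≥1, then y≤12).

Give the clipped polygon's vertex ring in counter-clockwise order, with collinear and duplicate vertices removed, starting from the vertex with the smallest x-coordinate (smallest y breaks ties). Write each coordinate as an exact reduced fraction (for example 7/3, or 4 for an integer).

Clipped polygon: [(4,9/5) (16/3,1) (33/4,1) (14,28/5) (14,12) (4,12)]

1. After x ≥ 4: [(4,9/5) (7,0) (17,8) (19,20) (15,20) (4,216/13)]
2. After x ≤ 14: [(4,9/5) (7,0) (14,28/5) (14,256/13) (4,216/13)]
3. After y ≥ 1: [(4,9/5) (16/3,1) (33/4,1) (14,28/5) (14,256/13) (4,216/13)]
4. After y ≤ 12: [(4,12) (4,9/5) (16/3,1) (33/4,1) (14,28/5) (14,12)]
5. Canonical ring: [(4,9/5) (16/3,1) (33/4,1) (14,28/5) (14,12) (4,12)]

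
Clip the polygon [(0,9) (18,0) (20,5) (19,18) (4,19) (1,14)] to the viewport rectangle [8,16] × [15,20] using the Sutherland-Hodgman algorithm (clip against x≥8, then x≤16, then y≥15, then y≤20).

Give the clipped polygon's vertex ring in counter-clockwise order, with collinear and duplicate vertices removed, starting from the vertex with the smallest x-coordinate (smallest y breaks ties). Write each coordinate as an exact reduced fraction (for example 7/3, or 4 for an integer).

1. After x ≥ 8: [(8,5) (18,0) (20,5) (19,18) (8,281/15)]
2. After x ≤ 16: [(8,5) (16,1) (16,91/5) (8,281/15)]
3. After y ≥ 15: [(8,15) (16,15) (16,91/5) (8,281/15)]
4. After y ≤ 20: [(8,15) (16,15) (16,91/5) (8,281/15)]
5. Canonical ring: [(8,15) (16,15) (16,91/5) (8,281/15)]

Clipped polygon: [(8,15) (16,15) (16,91/5) (8,281/15)]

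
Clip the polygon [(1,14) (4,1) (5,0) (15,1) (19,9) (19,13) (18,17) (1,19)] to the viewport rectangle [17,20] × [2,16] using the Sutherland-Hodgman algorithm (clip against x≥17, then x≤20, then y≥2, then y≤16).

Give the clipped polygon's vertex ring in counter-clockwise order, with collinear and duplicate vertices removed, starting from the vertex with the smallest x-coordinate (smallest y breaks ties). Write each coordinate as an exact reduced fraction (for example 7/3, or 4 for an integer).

1. After x ≥ 17: [(17,5) (19,9) (19,13) (18,17) (17,291/17)]
2. After x ≤ 20: [(17,5) (19,9) (19,13) (18,17) (17,291/17)]
3. After y ≥ 2: [(17,5) (19,9) (19,13) (18,17) (17,291/17)]
4. After y ≤ 16: [(17,16) (17,5) (19,9) (19,13) (73/4,16)]
5. Canonical ring: [(17,5) (19,9) (19,13) (73/4,16) (17,16)]

Clipped polygon: [(17,5) (19,9) (19,13) (73/4,16) (17,16)]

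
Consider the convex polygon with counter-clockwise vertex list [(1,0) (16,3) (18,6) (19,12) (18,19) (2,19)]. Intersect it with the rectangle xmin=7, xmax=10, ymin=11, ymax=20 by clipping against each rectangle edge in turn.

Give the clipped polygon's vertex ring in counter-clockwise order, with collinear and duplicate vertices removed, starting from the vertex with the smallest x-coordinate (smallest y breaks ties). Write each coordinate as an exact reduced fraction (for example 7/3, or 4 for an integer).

1. After x ≥ 7: [(7,6/5) (16,3) (18,6) (19,12) (18,19) (7,19)]
2. After x ≤ 10: [(7,6/5) (10,9/5) (10,19) (7,19)]
3. After y ≥ 11: [(7,11) (10,11) (10,19) (7,19)]
4. After y ≤ 20: [(7,11) (10,11) (10,19) (7,19)]
5. Canonical ring: [(7,11) (10,11) (10,19) (7,19)]

Clipped polygon: [(7,11) (10,11) (10,19) (7,19)]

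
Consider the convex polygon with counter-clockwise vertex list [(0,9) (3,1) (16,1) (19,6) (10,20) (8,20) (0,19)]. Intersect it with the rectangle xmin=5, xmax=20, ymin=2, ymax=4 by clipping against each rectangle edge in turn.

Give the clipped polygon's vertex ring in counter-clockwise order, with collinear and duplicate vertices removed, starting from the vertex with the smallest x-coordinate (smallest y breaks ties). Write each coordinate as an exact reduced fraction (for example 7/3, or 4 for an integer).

Clipped polygon: [(5,2) (83/5,2) (89/5,4) (5,4)]

1. After x ≥ 5: [(5,1) (16,1) (19,6) (10,20) (8,20) (5,157/8)]
2. After x ≤ 20: [(5,1) (16,1) (19,6) (10,20) (8,20) (5,157/8)]
3. After y ≥ 2: [(5,2) (83/5,2) (19,6) (10,20) (8,20) (5,157/8)]
4. After y ≤ 4: [(5,4) (5,2) (83/5,2) (89/5,4)]
5. Canonical ring: [(5,2) (83/5,2) (89/5,4) (5,4)]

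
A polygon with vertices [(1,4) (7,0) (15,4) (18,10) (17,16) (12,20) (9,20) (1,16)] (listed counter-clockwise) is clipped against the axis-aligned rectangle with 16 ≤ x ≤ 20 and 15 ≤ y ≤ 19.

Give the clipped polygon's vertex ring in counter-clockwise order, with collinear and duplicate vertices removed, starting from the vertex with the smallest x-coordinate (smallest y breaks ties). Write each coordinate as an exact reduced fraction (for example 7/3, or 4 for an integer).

Clipped polygon: [(16,15) (103/6,15) (17,16) (16,84/5)]

1. After x ≥ 16: [(16,6) (18,10) (17,16) (16,84/5)]
2. After x ≤ 20: [(16,6) (18,10) (17,16) (16,84/5)]
3. After y ≥ 15: [(16,15) (103/6,15) (17,16) (16,84/5)]
4. After y ≤ 19: [(16,15) (103/6,15) (17,16) (16,84/5)]
5. Canonical ring: [(16,15) (103/6,15) (17,16) (16,84/5)]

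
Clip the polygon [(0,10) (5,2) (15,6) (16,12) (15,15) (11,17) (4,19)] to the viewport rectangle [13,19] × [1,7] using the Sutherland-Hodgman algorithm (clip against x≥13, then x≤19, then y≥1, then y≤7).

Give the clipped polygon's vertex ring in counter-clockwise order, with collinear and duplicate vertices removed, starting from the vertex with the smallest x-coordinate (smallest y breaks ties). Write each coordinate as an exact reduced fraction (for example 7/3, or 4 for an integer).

Clipped polygon: [(13,26/5) (15,6) (91/6,7) (13,7)]

1. After x ≥ 13: [(13,26/5) (15,6) (16,12) (15,15) (13,16)]
2. After x ≤ 19: [(13,26/5) (15,6) (16,12) (15,15) (13,16)]
3. After y ≥ 1: [(13,26/5) (15,6) (16,12) (15,15) (13,16)]
4. After y ≤ 7: [(13,7) (13,26/5) (15,6) (91/6,7)]
5. Canonical ring: [(13,26/5) (15,6) (91/6,7) (13,7)]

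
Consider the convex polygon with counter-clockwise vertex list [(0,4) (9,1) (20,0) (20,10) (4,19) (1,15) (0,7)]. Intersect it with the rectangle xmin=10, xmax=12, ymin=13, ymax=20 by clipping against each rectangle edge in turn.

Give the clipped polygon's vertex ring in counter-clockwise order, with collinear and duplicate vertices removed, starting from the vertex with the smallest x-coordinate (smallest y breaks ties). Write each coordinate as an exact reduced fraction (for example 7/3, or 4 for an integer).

1. After x ≥ 10: [(10,10/11) (20,0) (20,10) (10,125/8)]
2. After x ≤ 12: [(10,10/11) (12,8/11) (12,29/2) (10,125/8)]
3. After y ≥ 13: [(10,13) (12,13) (12,29/2) (10,125/8)]
4. After y ≤ 20: [(10,13) (12,13) (12,29/2) (10,125/8)]
5. Canonical ring: [(10,13) (12,13) (12,29/2) (10,125/8)]

Clipped polygon: [(10,13) (12,13) (12,29/2) (10,125/8)]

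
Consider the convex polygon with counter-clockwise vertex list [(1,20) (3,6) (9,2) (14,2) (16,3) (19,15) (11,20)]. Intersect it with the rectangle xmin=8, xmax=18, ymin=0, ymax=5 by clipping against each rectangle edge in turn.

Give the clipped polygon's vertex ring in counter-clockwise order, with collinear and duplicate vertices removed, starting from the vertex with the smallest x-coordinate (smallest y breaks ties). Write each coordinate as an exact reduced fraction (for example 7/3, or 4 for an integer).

1. After x ≥ 8: [(8,20) (8,8/3) (9,2) (14,2) (16,3) (19,15) (11,20)]
2. After x ≤ 18: [(8,20) (8,8/3) (9,2) (14,2) (16,3) (18,11) (18,125/8) (11,20)]
3. After y ≥ 0: [(8,20) (8,8/3) (9,2) (14,2) (16,3) (18,11) (18,125/8) (11,20)]
4. After y ≤ 5: [(8,5) (8,8/3) (9,2) (14,2) (16,3) (33/2,5)]
5. Canonical ring: [(8,8/3) (9,2) (14,2) (16,3) (33/2,5) (8,5)]

Clipped polygon: [(8,8/3) (9,2) (14,2) (16,3) (33/2,5) (8,5)]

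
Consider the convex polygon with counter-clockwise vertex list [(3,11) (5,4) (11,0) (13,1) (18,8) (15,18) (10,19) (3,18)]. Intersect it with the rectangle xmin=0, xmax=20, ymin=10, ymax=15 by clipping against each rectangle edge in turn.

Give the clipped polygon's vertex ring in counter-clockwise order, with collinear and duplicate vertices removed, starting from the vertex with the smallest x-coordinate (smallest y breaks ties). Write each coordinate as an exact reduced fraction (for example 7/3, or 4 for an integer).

1. After x ≥ 0: [(3,11) (5,4) (11,0) (13,1) (18,8) (15,18) (10,19) (3,18)]
2. After x ≤ 20: [(3,11) (5,4) (11,0) (13,1) (18,8) (15,18) (10,19) (3,18)]
3. After y ≥ 10: [(3,11) (23/7,10) (87/5,10) (15,18) (10,19) (3,18)]
4. After y ≤ 15: [(3,15) (3,11) (23/7,10) (87/5,10) (159/10,15)]
5. Canonical ring: [(3,11) (23/7,10) (87/5,10) (159/10,15) (3,15)]

Clipped polygon: [(3,11) (23/7,10) (87/5,10) (159/10,15) (3,15)]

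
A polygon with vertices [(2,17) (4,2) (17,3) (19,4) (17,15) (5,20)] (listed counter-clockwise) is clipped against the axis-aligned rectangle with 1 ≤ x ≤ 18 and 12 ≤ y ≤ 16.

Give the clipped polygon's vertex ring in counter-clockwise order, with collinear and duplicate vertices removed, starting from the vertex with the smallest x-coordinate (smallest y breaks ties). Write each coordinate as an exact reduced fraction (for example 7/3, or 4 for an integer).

1. After x ≥ 1: [(2,17) (4,2) (17,3) (19,4) (17,15) (5,20)]
2. After x ≤ 18: [(2,17) (4,2) (17,3) (18,7/2) (18,19/2) (17,15) (5,20)]
3. After y ≥ 12: [(2,17) (8/3,12) (193/11,12) (17,15) (5,20)]
4. After y ≤ 16: [(32/15,16) (8/3,12) (193/11,12) (17,15) (73/5,16)]
5. Canonical ring: [(32/15,16) (8/3,12) (193/11,12) (17,15) (73/5,16)]

Clipped polygon: [(32/15,16) (8/3,12) (193/11,12) (17,15) (73/5,16)]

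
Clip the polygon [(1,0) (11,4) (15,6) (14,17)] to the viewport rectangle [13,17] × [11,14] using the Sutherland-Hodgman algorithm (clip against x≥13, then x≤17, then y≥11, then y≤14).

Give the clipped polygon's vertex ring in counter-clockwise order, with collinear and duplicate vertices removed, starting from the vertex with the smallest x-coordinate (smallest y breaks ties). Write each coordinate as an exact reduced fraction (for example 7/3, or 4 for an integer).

1. After x ≥ 13: [(13,204/13) (13,5) (15,6) (14,17)]
2. After x ≤ 17: [(13,204/13) (13,5) (15,6) (14,17)]
3. After y ≥ 11: [(13,204/13) (13,11) (160/11,11) (14,17)]
4. After y ≤ 14: [(13,14) (13,11) (160/11,11) (157/11,14)]
5. Canonical ring: [(13,11) (160/11,11) (157/11,14) (13,14)]

Clipped polygon: [(13,11) (160/11,11) (157/11,14) (13,14)]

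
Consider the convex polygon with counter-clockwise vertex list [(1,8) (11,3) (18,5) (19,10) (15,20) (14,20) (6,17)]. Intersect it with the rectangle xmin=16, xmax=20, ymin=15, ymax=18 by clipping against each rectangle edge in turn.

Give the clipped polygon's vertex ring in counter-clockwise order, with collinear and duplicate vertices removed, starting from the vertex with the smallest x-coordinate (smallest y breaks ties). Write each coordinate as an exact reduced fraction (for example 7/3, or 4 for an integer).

Clipped polygon: [(16,15) (17,15) (16,35/2)]

1. After x ≥ 16: [(16,31/7) (18,5) (19,10) (16,35/2)]
2. After x ≤ 20: [(16,31/7) (18,5) (19,10) (16,35/2)]
3. After y ≥ 15: [(16,15) (17,15) (16,35/2)]
4. After y ≤ 18: [(16,15) (17,15) (16,35/2)]
5. Canonical ring: [(16,15) (17,15) (16,35/2)]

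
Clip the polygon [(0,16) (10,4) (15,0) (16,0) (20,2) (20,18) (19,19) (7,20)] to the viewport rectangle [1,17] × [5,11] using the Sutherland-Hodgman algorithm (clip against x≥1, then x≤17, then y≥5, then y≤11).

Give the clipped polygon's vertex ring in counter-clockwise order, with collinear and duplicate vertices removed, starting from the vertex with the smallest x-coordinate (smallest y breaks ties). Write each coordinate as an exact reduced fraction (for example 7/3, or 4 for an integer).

1. After x ≥ 1: [(1,116/7) (1,74/5) (10,4) (15,0) (16,0) (20,2) (20,18) (19,19) (7,20)]
2. After x ≤ 17: [(1,116/7) (1,74/5) (10,4) (15,0) (16,0) (17,1/2) (17,115/6) (7,20)]
3. After y ≥ 5: [(1,116/7) (1,74/5) (55/6,5) (17,5) (17,115/6) (7,20)]
4. After y ≤ 11: [(25/6,11) (55/6,5) (17,5) (17,11)]
5. Canonical ring: [(25/6,11) (55/6,5) (17,5) (17,11)]

Clipped polygon: [(25/6,11) (55/6,5) (17,5) (17,11)]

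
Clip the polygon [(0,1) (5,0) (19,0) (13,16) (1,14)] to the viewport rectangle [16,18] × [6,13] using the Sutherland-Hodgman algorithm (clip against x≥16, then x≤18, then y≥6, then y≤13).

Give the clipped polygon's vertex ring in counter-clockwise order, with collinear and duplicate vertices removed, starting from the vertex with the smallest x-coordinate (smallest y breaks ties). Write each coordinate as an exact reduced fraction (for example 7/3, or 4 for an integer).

Clipped polygon: [(16,6) (67/4,6) (16,8)]

1. After x ≥ 16: [(16,0) (19,0) (16,8)]
2. After x ≤ 18: [(16,0) (18,0) (18,8/3) (16,8)]
3. After y ≥ 6: [(16,6) (67/4,6) (16,8)]
4. After y ≤ 13: [(16,6) (67/4,6) (16,8)]
5. Canonical ring: [(16,6) (67/4,6) (16,8)]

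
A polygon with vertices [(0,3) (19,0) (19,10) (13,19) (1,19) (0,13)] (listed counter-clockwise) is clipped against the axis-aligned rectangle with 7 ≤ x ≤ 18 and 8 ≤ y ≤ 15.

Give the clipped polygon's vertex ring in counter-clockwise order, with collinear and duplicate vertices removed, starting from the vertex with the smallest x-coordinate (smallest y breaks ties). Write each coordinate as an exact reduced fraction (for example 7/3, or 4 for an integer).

Clipped polygon: [(7,8) (18,8) (18,23/2) (47/3,15) (7,15)]

1. After x ≥ 7: [(7,36/19) (19,0) (19,10) (13,19) (7,19)]
2. After x ≤ 18: [(7,36/19) (18,3/19) (18,23/2) (13,19) (7,19)]
3. After y ≥ 8: [(7,8) (18,8) (18,23/2) (13,19) (7,19)]
4. After y ≤ 15: [(7,15) (7,8) (18,8) (18,23/2) (47/3,15)]
5. Canonical ring: [(7,8) (18,8) (18,23/2) (47/3,15) (7,15)]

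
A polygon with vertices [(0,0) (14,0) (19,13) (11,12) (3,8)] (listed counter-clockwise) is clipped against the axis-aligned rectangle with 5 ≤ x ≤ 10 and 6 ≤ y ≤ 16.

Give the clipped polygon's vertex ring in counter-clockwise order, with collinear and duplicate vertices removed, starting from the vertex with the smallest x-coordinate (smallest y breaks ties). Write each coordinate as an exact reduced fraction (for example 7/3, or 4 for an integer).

Clipped polygon: [(5,6) (10,6) (10,23/2) (5,9)]

1. After x ≥ 5: [(5,0) (14,0) (19,13) (11,12) (5,9)]
2. After x ≤ 10: [(5,0) (10,0) (10,23/2) (5,9)]
3. After y ≥ 6: [(5,6) (10,6) (10,23/2) (5,9)]
4. After y ≤ 16: [(5,6) (10,6) (10,23/2) (5,9)]
5. Canonical ring: [(5,6) (10,6) (10,23/2) (5,9)]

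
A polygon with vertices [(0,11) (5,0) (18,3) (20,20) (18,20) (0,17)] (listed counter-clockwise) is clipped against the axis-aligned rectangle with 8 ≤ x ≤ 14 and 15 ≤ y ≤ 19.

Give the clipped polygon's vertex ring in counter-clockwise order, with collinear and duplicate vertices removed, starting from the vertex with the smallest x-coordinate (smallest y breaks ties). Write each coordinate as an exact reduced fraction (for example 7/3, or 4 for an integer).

1. After x ≥ 8: [(8,9/13) (18,3) (20,20) (18,20) (8,55/3)]
2. After x ≤ 14: [(8,9/13) (14,27/13) (14,58/3) (8,55/3)]
3. After y ≥ 15: [(8,15) (14,15) (14,58/3) (8,55/3)]
4. After y ≤ 19: [(8,15) (14,15) (14,19) (12,19) (8,55/3)]
5. Canonical ring: [(8,15) (14,15) (14,19) (12,19) (8,55/3)]

Clipped polygon: [(8,15) (14,15) (14,19) (12,19) (8,55/3)]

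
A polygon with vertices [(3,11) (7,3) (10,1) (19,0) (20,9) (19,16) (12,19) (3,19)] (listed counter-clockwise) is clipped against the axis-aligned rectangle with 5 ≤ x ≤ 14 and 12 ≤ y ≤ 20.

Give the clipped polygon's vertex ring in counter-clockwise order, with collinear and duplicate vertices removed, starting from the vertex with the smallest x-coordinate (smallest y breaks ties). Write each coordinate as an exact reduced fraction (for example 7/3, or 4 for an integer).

Clipped polygon: [(5,12) (14,12) (14,127/7) (12,19) (5,19)]

1. After x ≥ 5: [(5,7) (7,3) (10,1) (19,0) (20,9) (19,16) (12,19) (5,19)]
2. After x ≤ 14: [(5,7) (7,3) (10,1) (14,5/9) (14,127/7) (12,19) (5,19)]
3. After y ≥ 12: [(5,12) (14,12) (14,127/7) (12,19) (5,19)]
4. After y ≤ 20: [(5,12) (14,12) (14,127/7) (12,19) (5,19)]
5. Canonical ring: [(5,12) (14,12) (14,127/7) (12,19) (5,19)]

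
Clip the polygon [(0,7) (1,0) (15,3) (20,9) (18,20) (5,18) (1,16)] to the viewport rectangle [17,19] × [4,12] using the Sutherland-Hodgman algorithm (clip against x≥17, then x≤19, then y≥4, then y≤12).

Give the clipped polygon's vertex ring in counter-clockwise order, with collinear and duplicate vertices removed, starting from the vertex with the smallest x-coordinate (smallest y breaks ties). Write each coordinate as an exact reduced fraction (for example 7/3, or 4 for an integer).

1. After x ≥ 17: [(17,27/5) (20,9) (18,20) (17,258/13)]
2. After x ≤ 19: [(17,27/5) (19,39/5) (19,29/2) (18,20) (17,258/13)]
3. After y ≥ 4: [(17,27/5) (19,39/5) (19,29/2) (18,20) (17,258/13)]
4. After y ≤ 12: [(17,12) (17,27/5) (19,39/5) (19,12)]
5. Canonical ring: [(17,27/5) (19,39/5) (19,12) (17,12)]

Clipped polygon: [(17,27/5) (19,39/5) (19,12) (17,12)]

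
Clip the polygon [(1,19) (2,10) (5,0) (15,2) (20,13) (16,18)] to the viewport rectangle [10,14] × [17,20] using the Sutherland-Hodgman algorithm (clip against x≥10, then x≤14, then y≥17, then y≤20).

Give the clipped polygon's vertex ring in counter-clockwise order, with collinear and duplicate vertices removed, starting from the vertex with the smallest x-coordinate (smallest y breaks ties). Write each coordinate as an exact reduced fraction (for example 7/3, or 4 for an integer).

1. After x ≥ 10: [(10,92/5) (10,1) (15,2) (20,13) (16,18)]
2. After x ≤ 14: [(14,272/15) (10,92/5) (10,1) (14,9/5)]
3. After y ≥ 17: [(14,17) (14,272/15) (10,92/5) (10,17)]
4. After y ≤ 20: [(14,17) (14,272/15) (10,92/5) (10,17)]
5. Canonical ring: [(10,17) (14,17) (14,272/15) (10,92/5)]

Clipped polygon: [(10,17) (14,17) (14,272/15) (10,92/5)]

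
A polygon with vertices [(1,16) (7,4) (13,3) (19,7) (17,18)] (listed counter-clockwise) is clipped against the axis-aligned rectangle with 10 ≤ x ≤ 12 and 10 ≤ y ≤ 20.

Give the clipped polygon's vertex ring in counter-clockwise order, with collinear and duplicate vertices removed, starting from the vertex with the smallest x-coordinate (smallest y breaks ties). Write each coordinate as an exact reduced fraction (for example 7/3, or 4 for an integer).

Clipped polygon: [(10,10) (12,10) (12,139/8) (10,137/8)]

1. After x ≥ 10: [(10,137/8) (10,7/2) (13,3) (19,7) (17,18)]
2. After x ≤ 12: [(12,139/8) (10,137/8) (10,7/2) (12,19/6)]
3. After y ≥ 10: [(12,10) (12,139/8) (10,137/8) (10,10)]
4. After y ≤ 20: [(12,10) (12,139/8) (10,137/8) (10,10)]
5. Canonical ring: [(10,10) (12,10) (12,139/8) (10,137/8)]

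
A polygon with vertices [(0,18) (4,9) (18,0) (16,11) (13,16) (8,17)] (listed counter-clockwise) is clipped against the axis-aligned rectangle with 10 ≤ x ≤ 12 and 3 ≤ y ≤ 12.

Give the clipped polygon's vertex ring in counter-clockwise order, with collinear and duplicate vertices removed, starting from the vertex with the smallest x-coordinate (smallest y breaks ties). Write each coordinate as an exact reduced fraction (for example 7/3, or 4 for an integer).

1. After x ≥ 10: [(10,36/7) (18,0) (16,11) (13,16) (10,83/5)]
2. After x ≤ 12: [(10,36/7) (12,27/7) (12,81/5) (10,83/5)]
3. After y ≥ 3: [(10,36/7) (12,27/7) (12,81/5) (10,83/5)]
4. After y ≤ 12: [(10,12) (10,36/7) (12,27/7) (12,12)]
5. Canonical ring: [(10,36/7) (12,27/7) (12,12) (10,12)]

Clipped polygon: [(10,36/7) (12,27/7) (12,12) (10,12)]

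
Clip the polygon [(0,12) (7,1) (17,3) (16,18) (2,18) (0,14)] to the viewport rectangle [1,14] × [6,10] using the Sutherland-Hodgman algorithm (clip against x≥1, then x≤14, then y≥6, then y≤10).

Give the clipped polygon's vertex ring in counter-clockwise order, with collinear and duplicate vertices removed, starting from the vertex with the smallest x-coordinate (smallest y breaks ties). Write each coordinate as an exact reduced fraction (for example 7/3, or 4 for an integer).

1. After x ≥ 1: [(1,73/7) (7,1) (17,3) (16,18) (2,18) (1,16)]
2. After x ≤ 14: [(1,73/7) (7,1) (14,12/5) (14,18) (2,18) (1,16)]
3. After y ≥ 6: [(1,73/7) (42/11,6) (14,6) (14,18) (2,18) (1,16)]
4. After y ≤ 10: [(14/11,10) (42/11,6) (14,6) (14,10)]
5. Canonical ring: [(14/11,10) (42/11,6) (14,6) (14,10)]

Clipped polygon: [(14/11,10) (42/11,6) (14,6) (14,10)]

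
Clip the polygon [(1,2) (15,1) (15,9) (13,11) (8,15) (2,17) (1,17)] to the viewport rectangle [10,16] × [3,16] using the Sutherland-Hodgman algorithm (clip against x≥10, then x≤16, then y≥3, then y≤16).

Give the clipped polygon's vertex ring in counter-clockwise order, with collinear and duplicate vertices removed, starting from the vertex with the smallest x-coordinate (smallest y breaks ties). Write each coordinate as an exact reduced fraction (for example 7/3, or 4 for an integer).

Clipped polygon: [(10,3) (15,3) (15,9) (13,11) (10,67/5)]

1. After x ≥ 10: [(10,19/14) (15,1) (15,9) (13,11) (10,67/5)]
2. After x ≤ 16: [(10,19/14) (15,1) (15,9) (13,11) (10,67/5)]
3. After y ≥ 3: [(10,3) (15,3) (15,9) (13,11) (10,67/5)]
4. After y ≤ 16: [(10,3) (15,3) (15,9) (13,11) (10,67/5)]
5. Canonical ring: [(10,3) (15,3) (15,9) (13,11) (10,67/5)]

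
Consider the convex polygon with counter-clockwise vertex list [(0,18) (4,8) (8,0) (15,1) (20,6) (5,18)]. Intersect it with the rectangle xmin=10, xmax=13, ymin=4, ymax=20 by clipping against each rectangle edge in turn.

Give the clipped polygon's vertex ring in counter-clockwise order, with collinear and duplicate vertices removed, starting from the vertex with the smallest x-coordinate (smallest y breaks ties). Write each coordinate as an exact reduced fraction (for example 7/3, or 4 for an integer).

Clipped polygon: [(10,4) (13,4) (13,58/5) (10,14)]

1. After x ≥ 10: [(10,2/7) (15,1) (20,6) (10,14)]
2. After x ≤ 13: [(10,2/7) (13,5/7) (13,58/5) (10,14)]
3. After y ≥ 4: [(10,4) (13,4) (13,58/5) (10,14)]
4. After y ≤ 20: [(10,4) (13,4) (13,58/5) (10,14)]
5. Canonical ring: [(10,4) (13,4) (13,58/5) (10,14)]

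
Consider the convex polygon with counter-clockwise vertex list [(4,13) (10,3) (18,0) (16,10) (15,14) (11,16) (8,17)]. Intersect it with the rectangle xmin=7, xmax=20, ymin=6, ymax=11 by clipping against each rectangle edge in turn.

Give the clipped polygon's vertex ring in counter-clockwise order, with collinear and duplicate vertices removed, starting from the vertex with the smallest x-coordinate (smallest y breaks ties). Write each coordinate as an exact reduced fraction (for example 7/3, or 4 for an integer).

Clipped polygon: [(7,8) (41/5,6) (84/5,6) (16,10) (63/4,11) (7,11)]

1. After x ≥ 7: [(7,16) (7,8) (10,3) (18,0) (16,10) (15,14) (11,16) (8,17)]
2. After x ≤ 20: [(7,16) (7,8) (10,3) (18,0) (16,10) (15,14) (11,16) (8,17)]
3. After y ≥ 6: [(7,16) (7,8) (41/5,6) (84/5,6) (16,10) (15,14) (11,16) (8,17)]
4. After y ≤ 11: [(7,11) (7,8) (41/5,6) (84/5,6) (16,10) (63/4,11)]
5. Canonical ring: [(7,8) (41/5,6) (84/5,6) (16,10) (63/4,11) (7,11)]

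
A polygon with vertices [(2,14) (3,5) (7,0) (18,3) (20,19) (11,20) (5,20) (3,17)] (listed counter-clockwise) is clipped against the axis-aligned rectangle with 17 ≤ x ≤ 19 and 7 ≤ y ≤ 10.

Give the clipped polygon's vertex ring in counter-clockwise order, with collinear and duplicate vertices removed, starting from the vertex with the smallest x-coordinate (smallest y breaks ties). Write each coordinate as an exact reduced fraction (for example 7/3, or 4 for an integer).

Clipped polygon: [(17,7) (37/2,7) (151/8,10) (17,10)]

1. After x ≥ 17: [(17,30/11) (18,3) (20,19) (17,58/3)]
2. After x ≤ 19: [(17,30/11) (18,3) (19,11) (19,172/9) (17,58/3)]
3. After y ≥ 7: [(17,7) (37/2,7) (19,11) (19,172/9) (17,58/3)]
4. After y ≤ 10: [(17,10) (17,7) (37/2,7) (151/8,10)]
5. Canonical ring: [(17,7) (37/2,7) (151/8,10) (17,10)]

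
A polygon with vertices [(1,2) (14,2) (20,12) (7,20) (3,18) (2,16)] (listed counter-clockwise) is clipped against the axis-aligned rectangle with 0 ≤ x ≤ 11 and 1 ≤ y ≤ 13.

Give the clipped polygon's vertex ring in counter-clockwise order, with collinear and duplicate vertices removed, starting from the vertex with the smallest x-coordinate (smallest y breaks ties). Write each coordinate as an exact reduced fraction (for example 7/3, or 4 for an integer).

1. After x ≥ 0: [(1,2) (14,2) (20,12) (7,20) (3,18) (2,16)]
2. After x ≤ 11: [(1,2) (11,2) (11,228/13) (7,20) (3,18) (2,16)]
3. After y ≥ 1: [(1,2) (11,2) (11,228/13) (7,20) (3,18) (2,16)]
4. After y ≤ 13: [(25/14,13) (1,2) (11,2) (11,13)]
5. Canonical ring: [(1,2) (11,2) (11,13) (25/14,13)]

Clipped polygon: [(1,2) (11,2) (11,13) (25/14,13)]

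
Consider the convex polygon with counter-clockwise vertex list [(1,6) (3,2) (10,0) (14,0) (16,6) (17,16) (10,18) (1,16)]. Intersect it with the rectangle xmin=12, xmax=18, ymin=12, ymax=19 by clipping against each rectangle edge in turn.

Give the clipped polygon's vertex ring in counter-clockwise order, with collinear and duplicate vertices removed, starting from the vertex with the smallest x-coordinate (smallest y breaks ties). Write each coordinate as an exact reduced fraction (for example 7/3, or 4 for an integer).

Clipped polygon: [(12,12) (83/5,12) (17,16) (12,122/7)]

1. After x ≥ 12: [(12,0) (14,0) (16,6) (17,16) (12,122/7)]
2. After x ≤ 18: [(12,0) (14,0) (16,6) (17,16) (12,122/7)]
3. After y ≥ 12: [(12,12) (83/5,12) (17,16) (12,122/7)]
4. After y ≤ 19: [(12,12) (83/5,12) (17,16) (12,122/7)]
5. Canonical ring: [(12,12) (83/5,12) (17,16) (12,122/7)]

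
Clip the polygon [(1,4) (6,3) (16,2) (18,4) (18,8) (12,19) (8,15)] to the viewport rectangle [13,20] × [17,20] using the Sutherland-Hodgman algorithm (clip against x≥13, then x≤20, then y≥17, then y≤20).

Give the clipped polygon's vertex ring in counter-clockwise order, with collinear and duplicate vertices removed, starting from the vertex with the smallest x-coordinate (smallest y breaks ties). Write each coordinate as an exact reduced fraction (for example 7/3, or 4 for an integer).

1. After x ≥ 13: [(13,23/10) (16,2) (18,4) (18,8) (13,103/6)]
2. After x ≤ 20: [(13,23/10) (16,2) (18,4) (18,8) (13,103/6)]
3. After y ≥ 17: [(13,17) (144/11,17) (13,103/6)]
4. After y ≤ 20: [(13,17) (144/11,17) (13,103/6)]
5. Canonical ring: [(13,17) (144/11,17) (13,103/6)]

Clipped polygon: [(13,17) (144/11,17) (13,103/6)]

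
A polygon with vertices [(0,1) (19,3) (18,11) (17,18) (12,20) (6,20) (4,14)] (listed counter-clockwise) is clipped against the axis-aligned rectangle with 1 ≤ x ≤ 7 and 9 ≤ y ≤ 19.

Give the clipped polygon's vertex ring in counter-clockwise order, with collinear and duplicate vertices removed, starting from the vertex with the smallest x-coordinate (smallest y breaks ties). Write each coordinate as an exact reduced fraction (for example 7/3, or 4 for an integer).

Clipped polygon: [(32/13,9) (7,9) (7,19) (17/3,19) (4,14)]

1. After x ≥ 1: [(1,17/4) (1,21/19) (19,3) (18,11) (17,18) (12,20) (6,20) (4,14)]
2. After x ≤ 7: [(1,17/4) (1,21/19) (7,33/19) (7,20) (6,20) (4,14)]
3. After y ≥ 9: [(32/13,9) (7,9) (7,20) (6,20) (4,14)]
4. After y ≤ 19: [(32/13,9) (7,9) (7,19) (17/3,19) (4,14)]
5. Canonical ring: [(32/13,9) (7,9) (7,19) (17/3,19) (4,14)]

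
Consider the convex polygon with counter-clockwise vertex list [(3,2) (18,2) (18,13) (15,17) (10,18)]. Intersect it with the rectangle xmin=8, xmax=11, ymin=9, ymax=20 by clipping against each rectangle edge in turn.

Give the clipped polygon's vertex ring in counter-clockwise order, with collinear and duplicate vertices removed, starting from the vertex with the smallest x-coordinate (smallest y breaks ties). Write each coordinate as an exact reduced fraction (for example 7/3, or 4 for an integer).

1. After x ≥ 8: [(8,94/7) (8,2) (18,2) (18,13) (15,17) (10,18)]
2. After x ≤ 11: [(8,94/7) (8,2) (11,2) (11,89/5) (10,18)]
3. After y ≥ 9: [(8,94/7) (8,9) (11,9) (11,89/5) (10,18)]
4. After y ≤ 20: [(8,94/7) (8,9) (11,9) (11,89/5) (10,18)]
5. Canonical ring: [(8,9) (11,9) (11,89/5) (10,18) (8,94/7)]

Clipped polygon: [(8,9) (11,9) (11,89/5) (10,18) (8,94/7)]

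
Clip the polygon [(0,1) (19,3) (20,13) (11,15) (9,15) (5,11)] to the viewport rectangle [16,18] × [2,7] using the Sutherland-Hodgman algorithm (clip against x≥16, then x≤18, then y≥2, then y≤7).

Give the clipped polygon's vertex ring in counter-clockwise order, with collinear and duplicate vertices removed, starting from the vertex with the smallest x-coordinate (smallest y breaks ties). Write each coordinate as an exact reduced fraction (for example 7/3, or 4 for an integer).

Clipped polygon: [(16,51/19) (18,55/19) (18,7) (16,7)]

1. After x ≥ 16: [(16,51/19) (19,3) (20,13) (16,125/9)]
2. After x ≤ 18: [(16,51/19) (18,55/19) (18,121/9) (16,125/9)]
3. After y ≥ 2: [(16,51/19) (18,55/19) (18,121/9) (16,125/9)]
4. After y ≤ 7: [(16,7) (16,51/19) (18,55/19) (18,7)]
5. Canonical ring: [(16,51/19) (18,55/19) (18,7) (16,7)]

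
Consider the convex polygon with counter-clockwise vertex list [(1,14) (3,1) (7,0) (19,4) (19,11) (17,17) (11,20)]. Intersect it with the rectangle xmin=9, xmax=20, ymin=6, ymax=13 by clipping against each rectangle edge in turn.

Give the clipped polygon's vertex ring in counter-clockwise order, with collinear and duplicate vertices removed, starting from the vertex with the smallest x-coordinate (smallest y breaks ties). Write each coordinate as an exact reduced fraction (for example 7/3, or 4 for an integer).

Clipped polygon: [(9,6) (19,6) (19,11) (55/3,13) (9,13)]

1. After x ≥ 9: [(9,94/5) (9,2/3) (19,4) (19,11) (17,17) (11,20)]
2. After x ≤ 20: [(9,94/5) (9,2/3) (19,4) (19,11) (17,17) (11,20)]
3. After y ≥ 6: [(9,94/5) (9,6) (19,6) (19,11) (17,17) (11,20)]
4. After y ≤ 13: [(9,13) (9,6) (19,6) (19,11) (55/3,13)]
5. Canonical ring: [(9,6) (19,6) (19,11) (55/3,13) (9,13)]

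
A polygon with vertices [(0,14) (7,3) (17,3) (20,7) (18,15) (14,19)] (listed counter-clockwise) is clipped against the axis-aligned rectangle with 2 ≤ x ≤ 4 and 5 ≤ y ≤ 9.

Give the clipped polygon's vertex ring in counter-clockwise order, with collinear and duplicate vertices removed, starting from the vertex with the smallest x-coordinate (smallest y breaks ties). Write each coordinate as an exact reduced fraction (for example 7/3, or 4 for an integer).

Clipped polygon: [(35/11,9) (4,54/7) (4,9)]

1. After x ≥ 2: [(2,103/7) (2,76/7) (7,3) (17,3) (20,7) (18,15) (14,19)]
2. After x ≤ 4: [(4,108/7) (2,103/7) (2,76/7) (4,54/7)]
3. After y ≥ 5: [(4,108/7) (2,103/7) (2,76/7) (4,54/7)]
4. After y ≤ 9: [(4,9) (35/11,9) (4,54/7)]
5. Canonical ring: [(35/11,9) (4,54/7) (4,9)]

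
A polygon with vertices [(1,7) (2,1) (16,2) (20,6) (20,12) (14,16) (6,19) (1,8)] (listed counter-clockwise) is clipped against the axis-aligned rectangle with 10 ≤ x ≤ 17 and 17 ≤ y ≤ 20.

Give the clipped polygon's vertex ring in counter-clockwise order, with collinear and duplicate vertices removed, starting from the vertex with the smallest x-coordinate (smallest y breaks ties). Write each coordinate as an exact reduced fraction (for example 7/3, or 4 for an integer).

Clipped polygon: [(10,17) (34/3,17) (10,35/2)]

1. After x ≥ 10: [(10,11/7) (16,2) (20,6) (20,12) (14,16) (10,35/2)]
2. After x ≤ 17: [(10,11/7) (16,2) (17,3) (17,14) (14,16) (10,35/2)]
3. After y ≥ 17: [(10,17) (34/3,17) (10,35/2)]
4. After y ≤ 20: [(10,17) (34/3,17) (10,35/2)]
5. Canonical ring: [(10,17) (34/3,17) (10,35/2)]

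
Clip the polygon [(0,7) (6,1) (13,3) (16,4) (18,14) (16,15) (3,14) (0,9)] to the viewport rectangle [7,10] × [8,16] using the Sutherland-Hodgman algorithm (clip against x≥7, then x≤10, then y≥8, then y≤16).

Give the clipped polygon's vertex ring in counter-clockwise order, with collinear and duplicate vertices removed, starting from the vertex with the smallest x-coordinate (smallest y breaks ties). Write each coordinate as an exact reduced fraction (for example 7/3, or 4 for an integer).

Clipped polygon: [(7,8) (10,8) (10,189/13) (7,186/13)]

1. After x ≥ 7: [(7,9/7) (13,3) (16,4) (18,14) (16,15) (7,186/13)]
2. After x ≤ 10: [(7,9/7) (10,15/7) (10,189/13) (7,186/13)]
3. After y ≥ 8: [(7,8) (10,8) (10,189/13) (7,186/13)]
4. After y ≤ 16: [(7,8) (10,8) (10,189/13) (7,186/13)]
5. Canonical ring: [(7,8) (10,8) (10,189/13) (7,186/13)]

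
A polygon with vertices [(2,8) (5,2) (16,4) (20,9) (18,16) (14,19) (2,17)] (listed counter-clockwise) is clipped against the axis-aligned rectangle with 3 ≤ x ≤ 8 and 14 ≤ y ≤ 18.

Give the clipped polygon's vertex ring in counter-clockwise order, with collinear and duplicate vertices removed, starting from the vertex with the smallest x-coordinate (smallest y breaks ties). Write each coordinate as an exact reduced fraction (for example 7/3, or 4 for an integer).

Clipped polygon: [(3,14) (8,14) (8,18) (3,103/6)]

1. After x ≥ 3: [(3,6) (5,2) (16,4) (20,9) (18,16) (14,19) (3,103/6)]
2. After x ≤ 8: [(3,6) (5,2) (8,28/11) (8,18) (3,103/6)]
3. After y ≥ 14: [(3,14) (8,14) (8,18) (3,103/6)]
4. After y ≤ 18: [(3,14) (8,14) (8,18) (3,103/6)]
5. Canonical ring: [(3,14) (8,14) (8,18) (3,103/6)]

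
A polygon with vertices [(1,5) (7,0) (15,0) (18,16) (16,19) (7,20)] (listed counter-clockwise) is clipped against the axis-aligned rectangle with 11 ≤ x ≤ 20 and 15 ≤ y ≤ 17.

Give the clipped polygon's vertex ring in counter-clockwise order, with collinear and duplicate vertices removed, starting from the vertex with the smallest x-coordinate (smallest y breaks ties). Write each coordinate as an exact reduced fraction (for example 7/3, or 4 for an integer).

Clipped polygon: [(11,15) (285/16,15) (18,16) (52/3,17) (11,17)]

1. After x ≥ 11: [(11,0) (15,0) (18,16) (16,19) (11,176/9)]
2. After x ≤ 20: [(11,0) (15,0) (18,16) (16,19) (11,176/9)]
3. After y ≥ 15: [(11,15) (285/16,15) (18,16) (16,19) (11,176/9)]
4. After y ≤ 17: [(11,17) (11,15) (285/16,15) (18,16) (52/3,17)]
5. Canonical ring: [(11,15) (285/16,15) (18,16) (52/3,17) (11,17)]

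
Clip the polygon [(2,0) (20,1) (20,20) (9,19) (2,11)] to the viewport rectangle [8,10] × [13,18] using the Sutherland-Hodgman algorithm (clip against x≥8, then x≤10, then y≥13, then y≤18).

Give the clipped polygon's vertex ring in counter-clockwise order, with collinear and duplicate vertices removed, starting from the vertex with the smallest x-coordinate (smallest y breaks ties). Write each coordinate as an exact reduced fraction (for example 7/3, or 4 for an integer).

1. After x ≥ 8: [(8,1/3) (20,1) (20,20) (9,19) (8,125/7)]
2. After x ≤ 10: [(8,1/3) (10,4/9) (10,210/11) (9,19) (8,125/7)]
3. After y ≥ 13: [(8,13) (10,13) (10,210/11) (9,19) (8,125/7)]
4. After y ≤ 18: [(8,13) (10,13) (10,18) (65/8,18) (8,125/7)]
5. Canonical ring: [(8,13) (10,13) (10,18) (65/8,18) (8,125/7)]

Clipped polygon: [(8,13) (10,13) (10,18) (65/8,18) (8,125/7)]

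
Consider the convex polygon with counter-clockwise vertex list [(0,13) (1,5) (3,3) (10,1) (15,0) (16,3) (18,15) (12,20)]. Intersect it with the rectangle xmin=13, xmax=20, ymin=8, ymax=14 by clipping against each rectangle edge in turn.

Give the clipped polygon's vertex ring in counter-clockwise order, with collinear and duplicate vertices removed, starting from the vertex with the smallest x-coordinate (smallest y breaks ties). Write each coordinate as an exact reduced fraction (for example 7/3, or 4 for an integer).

Clipped polygon: [(13,8) (101/6,8) (107/6,14) (13,14)]

1. After x ≥ 13: [(13,2/5) (15,0) (16,3) (18,15) (13,115/6)]
2. After x ≤ 20: [(13,2/5) (15,0) (16,3) (18,15) (13,115/6)]
3. After y ≥ 8: [(13,8) (101/6,8) (18,15) (13,115/6)]
4. After y ≤ 14: [(13,14) (13,8) (101/6,8) (107/6,14)]
5. Canonical ring: [(13,8) (101/6,8) (107/6,14) (13,14)]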